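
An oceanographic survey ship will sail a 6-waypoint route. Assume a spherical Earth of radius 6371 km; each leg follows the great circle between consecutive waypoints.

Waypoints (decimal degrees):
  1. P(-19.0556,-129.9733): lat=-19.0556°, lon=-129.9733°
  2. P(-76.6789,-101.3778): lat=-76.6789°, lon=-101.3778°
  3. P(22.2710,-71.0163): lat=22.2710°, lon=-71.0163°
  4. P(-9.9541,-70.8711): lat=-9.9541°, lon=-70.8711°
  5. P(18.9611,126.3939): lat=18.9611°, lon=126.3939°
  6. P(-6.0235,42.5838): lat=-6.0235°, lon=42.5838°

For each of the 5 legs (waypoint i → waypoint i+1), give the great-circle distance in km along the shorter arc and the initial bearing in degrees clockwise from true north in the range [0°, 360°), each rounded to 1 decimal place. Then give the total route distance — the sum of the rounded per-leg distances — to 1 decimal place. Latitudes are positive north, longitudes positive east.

Leg 1: φ1=-0.3325830, φ2=-1.3382993, Δφ=-1.0057163, Δλ=0.4990856 rad; a=sin²(Δφ/2)+cosφ1·cosφ2·sin²(Δλ/2)=0.2455407801; c=2·atan2(√a, √(1-a))=1.036868442; dist=6371·c=6605.889 ≈ 6605.9 km; running total=6605.9 km
Leg 1 bearing: y=sinΔλ·cosφ2=0.11027860, x=cosφ1·sinφ2-sinφ1·cosφ2·cosΔλ=-0.85372165; θ=atan2(y, x)=172.6396° ≈ 172.6°
Leg 2: φ1=-1.3382993, φ2=0.3887023, Δφ=1.7270015, Δλ=0.5299081 rad; a=sin²(Δφ/2)+cosφ1·cosφ2·sin²(Δλ/2)=0.5924065715; c=2·atan2(√a, √(1-a))=1.756678053; dist=6371·c=11191.796 ≈ 11191.8 km; running total=17797.7 km
Leg 2 bearing: y=sinΔλ·cosφ2=0.46774805, x=cosφ1·sinφ2-sinφ1·cosφ2·cosΔλ=0.86432394; θ=atan2(y, x)=28.4210° ≈ 28.4°
Leg 3: φ1=0.3887023, φ2=-0.1737318, Δφ=-0.5624341, Δλ=0.0025342 rad; a=sin²(Δφ/2)+cosφ1·cosφ2·sin²(Δλ/2)=0.0770216415; c=2·atan2(√a, √(1-a))=0.562439585; dist=6371·c=3583.303 ≈ 3583.3 km; running total=21381.0 km
Leg 3 bearing: y=sinΔλ·cosφ2=0.00249607, x=cosφ1·sinφ2-sinφ1·cosφ2·cosΔλ=-0.53324572; θ=atan2(y, x)=179.7318° ≈ 179.7°
Leg 4: φ1=-0.1737318, φ2=0.3309336, Δφ=0.5046654, Δλ=3.4429237 rad; a=sin²(Δφ/2)+cosφ1·cosφ2·sin²(Δλ/2)=0.9728489142; c=2·atan2(√a, √(1-a))=2.810531121; dist=6371·c=17905.894 ≈ 17905.9 km; running total=39286.9 km
Leg 4 bearing: y=sinΔλ·cosφ2=-0.28068750, x=cosφ1·sinφ2-sinφ1·cosφ2·cosΔλ=0.16392116; θ=atan2(y, x)=-59.7151° <0 so +360° → 300.2849° ≈ 300.3°
Leg 5: φ1=0.3309336, φ2=-0.1051299, Δφ=-0.4360635, Δλ=-1.4627622 rad; a=sin²(Δφ/2)+cosφ1·cosφ2·sin²(Δλ/2)=0.4663430311; c=2·atan2(√a, √(1-a))=1.503431450; dist=6371·c=9578.362 ≈ 9578.4 km; running total=48865.3 km
Leg 5 bearing: y=sinΔλ·cosφ2=-0.98868111, x=cosφ1·sinφ2-sinφ1·cosφ2·cosΔλ=-0.13408389; θ=atan2(y, x)=-97.7233° <0 so +360° → 262.2767° ≈ 262.3°

Leg 1: dist=6605.9 km, bearing=172.6°
Leg 2: dist=11191.8 km, bearing=28.4°
Leg 3: dist=3583.3 km, bearing=179.7°
Leg 4: dist=17905.9 km, bearing=300.3°
Leg 5: dist=9578.4 km, bearing=262.3°
Total: 48865.3 km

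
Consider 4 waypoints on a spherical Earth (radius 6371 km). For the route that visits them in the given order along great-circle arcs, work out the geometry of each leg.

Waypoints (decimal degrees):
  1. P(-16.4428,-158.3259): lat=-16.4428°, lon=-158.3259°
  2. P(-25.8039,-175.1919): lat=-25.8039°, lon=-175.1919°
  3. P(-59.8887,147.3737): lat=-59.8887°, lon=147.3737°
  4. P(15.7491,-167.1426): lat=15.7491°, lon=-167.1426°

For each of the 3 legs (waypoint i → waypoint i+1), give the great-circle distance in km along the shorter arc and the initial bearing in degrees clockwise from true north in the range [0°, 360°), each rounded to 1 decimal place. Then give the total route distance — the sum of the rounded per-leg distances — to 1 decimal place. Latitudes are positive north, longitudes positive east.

Leg 1: φ1=-0.2869810, φ2=-0.4503630, Δφ=-0.1633820, Δλ=-0.2943672 rad; a=sin²(Δφ/2)+cosφ1·cosφ2·sin²(Δλ/2)=0.0252292688; c=2·atan2(√a, √(1-a))=0.319025659; dist=6371·c=2032.512 ≈ 2032.5 km; running total=2032.5 km
Leg 1 bearing: y=sinΔλ·cosφ2=-0.26120481, x=cosφ1·sinφ2-sinφ1·cosφ2·cosΔλ=-0.17361756; θ=atan2(y, x)=-123.6112° <0 so +360° → 236.3888° ≈ 236.4°
Leg 2: φ1=-0.4503630, φ2=-1.0452550, Δφ=-0.5948920, Δλ=5.6298318 rad; a=sin²(Δφ/2)+cosφ1·cosφ2·sin²(Δλ/2)=0.1324050346; c=2·atan2(√a, √(1-a))=0.744849497; dist=6371·c=4745.436 ≈ 4745.4 km; running total=6777.9 km
Leg 2 bearing: y=sinΔλ·cosφ2=-0.30494836, x=cosφ1·sinφ2-sinφ1·cosφ2·cosΔλ=-0.60539430; θ=atan2(y, x)=-153.2648° <0 so +360° → 206.7352° ≈ 206.7°
Leg 3: φ1=-1.0452550, φ2=0.2748736, Δφ=1.3201286, Δλ=-5.4893450 rad; a=sin²(Δφ/2)+cosφ1·cosφ2·sin²(Δλ/2)=0.4481332860; c=2·atan2(√a, √(1-a))=1.466875953; dist=6371·c=9345.467 ≈ 9345.5 km; running total=16123.4 km
Leg 3 bearing: y=sinΔλ·cosφ2=0.68628273, x=cosφ1·sinφ2-sinφ1·cosφ2·cosΔλ=0.71989957; θ=atan2(y, x)=43.6305° ≈ 43.6°

Leg 1: dist=2032.5 km, bearing=236.4°
Leg 2: dist=4745.4 km, bearing=206.7°
Leg 3: dist=9345.5 km, bearing=43.6°
Total: 16123.4 km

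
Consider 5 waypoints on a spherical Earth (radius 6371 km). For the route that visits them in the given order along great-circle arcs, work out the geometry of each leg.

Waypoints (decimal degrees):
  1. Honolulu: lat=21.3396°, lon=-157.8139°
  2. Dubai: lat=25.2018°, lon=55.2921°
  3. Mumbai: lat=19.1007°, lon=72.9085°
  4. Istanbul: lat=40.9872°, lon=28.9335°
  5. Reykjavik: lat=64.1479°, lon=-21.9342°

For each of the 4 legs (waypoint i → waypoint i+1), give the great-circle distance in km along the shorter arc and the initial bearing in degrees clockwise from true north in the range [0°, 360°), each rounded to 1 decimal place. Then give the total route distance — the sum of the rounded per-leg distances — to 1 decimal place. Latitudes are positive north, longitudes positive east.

Leg 1: dist=13725.5 km, bearing=323.7°
Leg 2: dist=1934.8 km, bearing=107.0°
Leg 3: dist=4813.1 km, bearing=310.1°
Leg 4: dist=4121.1 km, bearing=325.9°
Total: 24594.5 km

Leg 1: φ1=0.3724463, φ2=0.4398544, Δφ=0.0674081, Δλ=3.7194014 rad; a=sin²(Δφ/2)+cosφ1·cosφ2·sin²(Δλ/2)=0.7755073548; c=2·atan2(√a, √(1-a))=2.154376033; dist=6371·c=13725.530 ≈ 13725.5 km; running total=13725.5 km
Leg 1 bearing: y=sinΔλ·cosφ2=-0.49419990, x=cosφ1·sinφ2-sinφ1·cosφ2·cosΔλ=0.67242044; θ=atan2(y, x)=-36.3143° <0 so +360° → 323.6857° ≈ 323.7°
Leg 2: φ1=0.4398544, φ2=0.3333701, Δφ=-0.1064843, Δλ=0.3074642 rad; a=sin²(Δφ/2)+cosφ1·cosφ2·sin²(Δλ/2)=0.0228800323; c=2·atan2(√a, √(1-a))=0.303688604; dist=6371·c=1934.800 ≈ 1934.8 km; running total=15660.3 km
Leg 2 bearing: y=sinΔλ·cosφ2=0.28598069, x=cosφ1·sinφ2-sinφ1·cosφ2·cosΔλ=-0.08741389; θ=atan2(y, x)=106.9965° ≈ 107.0°
Leg 3: φ1=0.3333701, φ2=0.7153616, Δφ=0.3819915, Δλ=-0.7675085 rad; a=sin²(Δφ/2)+cosφ1·cosφ2·sin²(Δλ/2)=0.1360269713; c=2·atan2(√a, √(1-a))=0.755474842; dist=6371·c=4813.130 ≈ 4813.1 km; running total=20473.4 km
Leg 3 bearing: y=sinΔλ·cosφ2=-0.52413015, x=cosφ1·sinφ2-sinφ1·cosφ2·cosΔλ=0.44202050; θ=atan2(y, x)=-49.8577° <0 so +360° → 310.1423° ≈ 310.1°
Leg 4: φ1=0.7153616, φ2=1.1195921, Δφ=0.4042305, Δλ=-0.8878088 rad; a=sin²(Δφ/2)+cosφ1·cosφ2·sin²(Δλ/2)=0.1010077472; c=2·atan2(√a, √(1-a))=0.646852783; dist=6371·c=4121.099 ≈ 4121.1 km; running total=24594.5 km
Leg 4 bearing: y=sinΔλ·cosφ2=-0.33823963, x=cosφ1·sinφ2-sinφ1·cosφ2·cosΔλ=0.49881327; θ=atan2(y, x)=-34.1408° <0 so +360° → 325.8592° ≈ 325.9°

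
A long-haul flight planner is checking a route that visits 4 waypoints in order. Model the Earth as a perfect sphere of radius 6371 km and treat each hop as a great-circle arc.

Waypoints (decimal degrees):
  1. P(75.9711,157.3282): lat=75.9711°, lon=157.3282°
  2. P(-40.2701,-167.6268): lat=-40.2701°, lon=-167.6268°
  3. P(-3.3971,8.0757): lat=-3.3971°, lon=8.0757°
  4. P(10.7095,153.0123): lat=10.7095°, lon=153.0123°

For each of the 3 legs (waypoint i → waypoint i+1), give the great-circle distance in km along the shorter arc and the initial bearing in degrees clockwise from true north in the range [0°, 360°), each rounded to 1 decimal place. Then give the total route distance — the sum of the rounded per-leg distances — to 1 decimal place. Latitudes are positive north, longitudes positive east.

Leg 1: dist=13165.9 km, bearing=150.1°
Leg 2: dist=15139.8 km, bearing=173.8°
Leg 3: dist=16064.8 km, bearing=76.3°
Total: 44370.5 km

Leg 1: φ1=1.3259458, φ2=-0.7028458, Δφ=-2.0287917, Δλ=-5.6715347 rad; a=sin²(Δφ/2)+cosφ1·cosφ2·sin²(Δλ/2)=0.7378420799; c=2·atan2(√a, √(1-a))=2.066537989; dist=6371·c=13165.914 ≈ 13165.9 km; running total=13165.9 km
Leg 1 bearing: y=sinΔλ·cosφ2=0.43813287, x=cosφ1·sinφ2-sinφ1·cosφ2·cosΔλ=-0.76273466; θ=atan2(y, x)=150.1259° ≈ 150.1°
Leg 2: φ1=-0.7028458, φ2=-0.0592906, Δφ=0.6435553, Δλ=3.0665871 rad; a=sin²(Δφ/2)+cosφ1·cosφ2·sin²(Δλ/2)=0.8606105206; c=2·atan2(√a, √(1-a))=2.376359747; dist=6371·c=15139.788 ≈ 15139.8 km; running total=28305.7 km
Leg 2 bearing: y=sinΔλ·cosφ2=0.07480354, x=cosφ1·sinφ2-sinφ1·cosφ2·cosΔλ=-0.68865422; θ=atan2(y, x)=173.8007° ≈ 173.8°
Leg 3: φ1=-0.0592906, φ2=0.1869160, Δφ=0.2462066, Δλ=2.5296209 rad; a=sin²(Δφ/2)+cosφ1·cosφ2·sin²(Δλ/2)=0.9069290972; c=2·atan2(√a, √(1-a))=2.521557782; dist=6371·c=16064.845 ≈ 16064.8 km; running total=44370.5 km
Leg 3 bearing: y=sinΔλ·cosφ2=0.56447617, x=cosφ1·sinφ2-sinφ1·cosφ2·cosΔλ=0.13784590; θ=atan2(y, x)=76.2769° ≈ 76.3°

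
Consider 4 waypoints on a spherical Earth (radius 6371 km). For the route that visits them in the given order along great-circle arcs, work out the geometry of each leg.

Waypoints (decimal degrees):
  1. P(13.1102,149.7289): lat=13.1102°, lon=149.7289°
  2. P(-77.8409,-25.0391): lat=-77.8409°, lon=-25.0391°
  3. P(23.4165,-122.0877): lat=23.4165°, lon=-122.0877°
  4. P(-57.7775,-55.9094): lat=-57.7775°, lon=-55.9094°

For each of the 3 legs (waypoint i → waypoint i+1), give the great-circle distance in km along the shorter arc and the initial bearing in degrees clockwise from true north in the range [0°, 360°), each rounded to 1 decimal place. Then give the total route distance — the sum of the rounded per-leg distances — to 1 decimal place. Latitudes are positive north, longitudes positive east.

Leg 1: φ1=0.2288162, φ2=-1.3585800, Δφ=-1.5873962, Δλ=-3.0502770 rad; a=sin²(Δφ/2)+cosφ1·cosφ2·sin²(Δλ/2)=0.7130093508; c=2·atan2(√a, √(1-a))=2.010883907; dist=6371·c=12811.341 ≈ 12811.3 km; running total=12811.3 km
Leg 1 bearing: y=sinΔλ·cosφ2=-0.01920682, x=cosφ1·sinφ2-sinφ1·cosφ2·cosΔλ=-0.90451046; θ=atan2(y, x)=-178.7835° <0 so +360° → 181.2165° ≈ 181.2°
Leg 2: φ1=-1.3585800, φ2=0.4086950, Δφ=1.7672750, Δλ=-1.6938176 rad; a=sin²(Δφ/2)+cosφ1·cosφ2·sin²(Δλ/2)=0.7061072113; c=2·atan2(√a, √(1-a))=1.995679585; dist=6371·c=12714.475 ≈ 12714.5 km; running total=25525.8 km
Leg 2 bearing: y=sinΔλ·cosφ2=-0.91070508, x=cosφ1·sinφ2-sinφ1·cosφ2·cosΔλ=-0.02637288; θ=atan2(y, x)=-91.6588° <0 so +360° → 268.3412° ≈ 268.3°
Leg 3: φ1=0.4086950, φ2=-1.0084076, Δφ=-1.4171026, Δλ=1.1550292 rad; a=sin²(Δφ/2)+cosφ1·cosφ2·sin²(Δλ/2)=0.5692913019; c=2·atan2(√a, √(1-a))=1.709826392; dist=6371·c=10893.304 ≈ 10893.3 km; running total=36419.1 km
Leg 3 bearing: y=sinΔλ·cosφ2=0.48778277, x=cosφ1·sinφ2-sinφ1·cosφ2·cosΔλ=-0.86189490; θ=atan2(y, x)=150.4926° ≈ 150.5°

Leg 1: dist=12811.3 km, bearing=181.2°
Leg 2: dist=12714.5 km, bearing=268.3°
Leg 3: dist=10893.3 km, bearing=150.5°
Total: 36419.1 km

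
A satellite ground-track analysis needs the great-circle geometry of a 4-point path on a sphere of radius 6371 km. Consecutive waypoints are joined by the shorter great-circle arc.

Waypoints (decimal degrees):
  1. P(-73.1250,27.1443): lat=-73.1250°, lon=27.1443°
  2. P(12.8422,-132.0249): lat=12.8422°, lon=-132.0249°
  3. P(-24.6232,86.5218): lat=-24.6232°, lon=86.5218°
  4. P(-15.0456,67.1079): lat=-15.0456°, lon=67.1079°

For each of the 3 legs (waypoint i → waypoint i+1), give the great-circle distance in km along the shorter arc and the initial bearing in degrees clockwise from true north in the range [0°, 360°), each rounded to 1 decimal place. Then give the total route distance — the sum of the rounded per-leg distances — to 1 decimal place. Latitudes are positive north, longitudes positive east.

Leg 1: φ1=-1.2762720, φ2=0.2241387, Δφ=1.5004107, Δλ=-2.7780266 rad; a=sin²(Δφ/2)+cosφ1·cosφ2·sin²(Δλ/2)=0.7386097390; c=2·atan2(√a, √(1-a))=2.068284255; dist=6371·c=13177.039 ≈ 13177.0 km; running total=13177.0 km
Leg 1 bearing: y=sinΔλ·cosφ2=-0.34671419, x=cosφ1·sinφ2-sinφ1·cosφ2·cosΔλ=-0.80749665; θ=atan2(y, x)=-156.7628° <0 so +360° → 203.2372° ≈ 203.2°
Leg 2: φ1=0.2241387, φ2=-0.4297559, Δφ=-0.6538946, Δλ=3.8143595 rad; a=sin²(Δφ/2)+cosφ1·cosφ2·sin²(Δλ/2)=0.8929023642; c=2·atan2(√a, √(1-a))=2.474792530; dist=6371·c=15766.903 ≈ 15766.9 km; running total=28943.9 km
Leg 2 bearing: y=sinΔλ·cosφ2=-0.56648750, x=cosφ1·sinφ2-sinφ1·cosφ2·cosΔλ=-0.24819920; θ=atan2(y, x)=-113.6600° <0 so +360° → 246.3400° ≈ 246.3°
Leg 3: φ1=-0.4297559, φ2=-0.2625953, Δφ=0.1671607, Δλ=-0.3388365 rad; a=sin²(Δφ/2)+cosφ1·cosφ2·sin²(Δλ/2)=0.0319273378; c=2·atan2(√a, √(1-a))=0.359293919; dist=6371·c=2289.062 ≈ 2289.1 km; running total=31233.0 km
Leg 3 bearing: y=sinΔλ·cosφ2=-0.32099547, x=cosφ1·sinφ2-sinφ1·cosφ2·cosΔλ=0.14350555; θ=atan2(y, x)=-65.9123° <0 so +360° → 294.0877° ≈ 294.1°

Leg 1: dist=13177.0 km, bearing=203.2°
Leg 2: dist=15766.9 km, bearing=246.3°
Leg 3: dist=2289.1 km, bearing=294.1°
Total: 31233.0 km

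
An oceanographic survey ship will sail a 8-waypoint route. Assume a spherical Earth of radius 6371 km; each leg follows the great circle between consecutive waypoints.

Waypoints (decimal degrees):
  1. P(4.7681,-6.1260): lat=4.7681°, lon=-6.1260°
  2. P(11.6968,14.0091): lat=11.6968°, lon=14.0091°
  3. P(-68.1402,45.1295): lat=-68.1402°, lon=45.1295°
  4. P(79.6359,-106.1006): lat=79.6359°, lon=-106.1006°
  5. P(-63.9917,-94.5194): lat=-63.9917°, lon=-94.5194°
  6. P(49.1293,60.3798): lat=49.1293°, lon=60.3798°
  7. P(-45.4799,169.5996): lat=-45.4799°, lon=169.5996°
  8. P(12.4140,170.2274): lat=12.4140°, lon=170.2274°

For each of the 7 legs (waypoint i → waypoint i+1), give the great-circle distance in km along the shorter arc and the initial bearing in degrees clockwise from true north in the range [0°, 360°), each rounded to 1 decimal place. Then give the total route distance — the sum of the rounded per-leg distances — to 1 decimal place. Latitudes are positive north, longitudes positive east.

Leg 1: φ1=0.0832190, φ2=0.2041477, Δφ=0.1209286, Δλ=0.3514238 rad; a=sin²(Δφ/2)+cosφ1·cosφ2·sin²(Δλ/2)=0.0334715820; c=2·atan2(√a, √(1-a))=0.367977415; dist=6371·c=2344.384 ≈ 2344.4 km; running total=2344.4 km
Leg 1 bearing: y=sinΔλ·cosφ2=0.33708659, x=cosφ1·sinφ2-sinφ1·cosφ2·cosΔλ=0.12560880; θ=atan2(y, x)=69.5631° ≈ 69.6°
Leg 2: φ1=0.2041477, φ2=-1.1892708, Δφ=-1.3934185, Δλ=0.5431534 rad; a=sin²(Δφ/2)+cosφ1·cosφ2·sin²(Δλ/2)=0.4380118242; c=2·atan2(√a, √(1-a))=1.446500169; dist=6371·c=9215.653 ≈ 9215.7 km; running total=11560.1 km
Leg 2 bearing: y=sinΔλ·cosφ2=0.19243782, x=cosφ1·sinφ2-sinφ1·cosφ2·cosΔλ=-0.97344622; θ=atan2(y, x)=168.8175° ≈ 168.8°
Leg 3: φ1=-1.1892708, φ2=1.3899087, Δφ=2.5791795, Δλ=-2.6394632 rad; a=sin²(Δφ/2)+cosφ1·cosφ2·sin²(Δλ/2)=0.9858355415; c=2·atan2(√a, √(1-a))=2.902998054; dist=6371·c=18495.001 ≈ 18495.0 km; running total=30055.1 km
Leg 3 bearing: y=sinΔλ·cosφ2=-0.08658602, x=cosφ1·sinφ2-sinφ1·cosφ2·cosΔλ=0.21990491; θ=atan2(y, x)=-21.4917° <0 so +360° → 338.5083° ≈ 338.5°
Leg 4: φ1=1.3899087, φ2=-1.1168659, Δφ=-2.5067745, Δλ=0.2021301 rad; a=sin²(Δφ/2)+cosφ1·cosφ2·sin²(Δλ/2)=0.9033928099; c=2·atan2(√a, √(1-a))=2.509487739; dist=6371·c=15987.946 ≈ 15987.9 km; running total=46043.0 km
Leg 4 bearing: y=sinΔλ·cosφ2=0.08803199, x=cosφ1·sinφ2-sinφ1·cosφ2·cosΔλ=-0.58424938; θ=atan2(y, x)=171.4314° ≈ 171.4°
Leg 5: φ1=-1.1168659, φ2=0.8574680, Δφ=1.9743339, Δλ=2.7035010 rad; a=sin²(Δφ/2)+cosφ1·cosφ2·sin²(Δλ/2)=0.9697236392; c=2·atan2(√a, √(1-a))=2.791810175; dist=6371·c=17786.623 ≈ 17786.6 km; running total=63829.6 km
Leg 5 bearing: y=sinΔλ·cosφ2=0.27758495, x=cosφ1·sinφ2-sinφ1·cosφ2·cosΔλ=-0.20096121; θ=atan2(y, x)=125.9031° ≈ 125.9°
Leg 6: φ1=0.8574680, φ2=-0.7937740, Δφ=-1.6512420, Δλ=1.9062451 rad; a=sin²(Δφ/2)+cosφ1·cosφ2·sin²(Δλ/2)=0.8451007586; c=2·atan2(√a, √(1-a))=2.332563829; dist=6371·c=14860.764 ≈ 14860.8 km; running total=78690.4 km
Leg 6 bearing: y=sinΔλ·cosφ2=0.66207868, x=cosφ1·sinφ2-sinφ1·cosφ2·cosΔλ=-0.29201659; θ=atan2(y, x)=113.8004° ≈ 113.8°
Leg 7: φ1=-0.7937740, φ2=0.2166652, Δφ=1.0104392, Δλ=0.0109572 rad; a=sin²(Δφ/2)+cosφ1·cosφ2·sin²(Δλ/2)=0.2342761703; c=2·atan2(√a, √(1-a))=1.010487699; dist=6371·c=6437.817 ≈ 6437.8 km; running total=85128.2 km
Leg 7 bearing: y=sinΔλ·cosφ2=0.01070078, x=cosφ1·sinφ2-sinφ1·cosφ2·cosΔλ=0.84702354; θ=atan2(y, x)=0.7238° ≈ 0.7°

Leg 1: dist=2344.4 km, bearing=69.6°
Leg 2: dist=9215.7 km, bearing=168.8°
Leg 3: dist=18495.0 km, bearing=338.5°
Leg 4: dist=15987.9 km, bearing=171.4°
Leg 5: dist=17786.6 km, bearing=125.9°
Leg 6: dist=14860.8 km, bearing=113.8°
Leg 7: dist=6437.8 km, bearing=0.7°
Total: 85128.2 km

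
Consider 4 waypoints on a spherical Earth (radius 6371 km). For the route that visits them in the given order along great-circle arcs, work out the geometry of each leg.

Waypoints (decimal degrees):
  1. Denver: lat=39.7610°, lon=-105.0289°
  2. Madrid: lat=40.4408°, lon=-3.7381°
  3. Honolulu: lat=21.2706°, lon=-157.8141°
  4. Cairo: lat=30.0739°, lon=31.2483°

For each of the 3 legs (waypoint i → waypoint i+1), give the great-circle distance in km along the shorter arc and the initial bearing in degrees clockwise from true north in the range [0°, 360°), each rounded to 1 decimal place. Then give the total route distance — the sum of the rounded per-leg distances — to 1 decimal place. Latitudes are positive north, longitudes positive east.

Leg 1: dist=8064.2 km, bearing=51.5°
Leg 2: dist=12647.0 km, bearing=333.6°
Leg 3: dist=14224.1 km, bearing=350.1°
Total: 34935.3 km

Leg 1: φ1=0.6939604, φ2=0.7058251, Δφ=0.0118647, Δλ=1.7678580 rad; a=sin²(Δφ/2)+cosφ1·cosφ2·sin²(Δλ/2)=0.3498357158; c=2·atan2(√a, √(1-a))=1.265759221; dist=6371·c=8064.152 ≈ 8064.2 km; running total=8064.2 km
Leg 1 bearing: y=sinΔλ·cosφ2=0.74634680, x=cosφ1·sinφ2-sinφ1·cosφ2·cosΔλ=0.59394377; θ=atan2(y, x)=51.4872° ≈ 51.5°
Leg 2: φ1=0.7058251, φ2=0.3712420, Δφ=-0.3345831, Δλ=-2.6891335 rad; a=sin²(Δφ/2)+cosφ1·cosφ2·sin²(Δλ/2)=0.7012732700; c=2·atan2(√a, √(1-a))=1.985093366; dist=6371·c=12647.030 ≈ 12647.0 km; running total=20711.2 km
Leg 2 bearing: y=sinΔλ·cosφ2=-0.40739686, x=cosφ1·sinφ2-sinφ1·cosφ2·cosΔλ=0.81974635; θ=atan2(y, x)=-26.4264° <0 so +360° → 333.5736° ≈ 333.6°
Leg 3: φ1=0.3712420, φ2=0.5248886, Δφ=0.1536466, Δλ=3.2997614 rad; a=sin²(Δφ/2)+cosφ1·cosφ2·sin²(Δλ/2)=0.8072849998; c=2·atan2(√a, √(1-a))=2.232637088; dist=6371·c=14224.131 ≈ 14224.1 km; running total=34935.3 km
Leg 3 bearing: y=sinΔλ·cosφ2=-0.13630601, x=cosφ1·sinφ2-sinφ1·cosφ2·cosΔλ=0.77699703; θ=atan2(y, x)=-9.9500° <0 so +360° → 350.0500° ≈ 350.1°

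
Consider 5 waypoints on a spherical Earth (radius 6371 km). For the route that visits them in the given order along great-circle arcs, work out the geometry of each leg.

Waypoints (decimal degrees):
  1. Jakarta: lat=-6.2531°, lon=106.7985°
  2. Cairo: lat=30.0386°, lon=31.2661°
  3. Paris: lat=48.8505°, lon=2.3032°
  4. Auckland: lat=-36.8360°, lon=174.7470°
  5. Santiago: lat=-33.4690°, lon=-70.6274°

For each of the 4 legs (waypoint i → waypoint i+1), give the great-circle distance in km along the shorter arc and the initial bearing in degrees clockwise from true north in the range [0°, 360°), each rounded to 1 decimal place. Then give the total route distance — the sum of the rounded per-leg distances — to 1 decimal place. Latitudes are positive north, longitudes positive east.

Leg 1: φ1=-0.1091372, φ2=0.5242725, Δφ=0.6334097, Δλ=-1.3182891 rad; a=sin²(Δφ/2)+cosφ1·cosφ2·sin²(Δλ/2)=0.4197667698; c=2·atan2(√a, √(1-a))=1.409633108; dist=6371·c=8980.773 ≈ 8980.8 km; running total=8980.8 km
Leg 1 bearing: y=sinΔλ·cosφ2=-0.83823658, x=cosφ1·sinφ2-sinφ1·cosφ2·cosΔλ=0.52116212; θ=atan2(y, x)=-58.1293° <0 so +360° → 301.8707° ≈ 301.9°
Leg 2: φ1=0.5242725, φ2=0.8526021, Δφ=0.3283296, Δλ=-0.5054980 rad; a=sin²(Δφ/2)+cosφ1·cosφ2·sin²(Δλ/2)=0.0623306448; c=2·atan2(√a, √(1-a))=0.504660430; dist=6371·c=3215.192 ≈ 3215.2 km; running total=12196.0 km
Leg 2 bearing: y=sinΔλ·cosφ2=-0.31864462, x=cosφ1·sinφ2-sinφ1·cosφ2·cosΔλ=0.36365883; θ=atan2(y, x)=-41.2254° <0 so +360° → 318.7746° ≈ 318.8°
Leg 3: φ1=0.8526021, φ2=-0.6429095, Δφ=-1.4955115, Δλ=3.0097121 rad; a=sin²(Δφ/2)+cosφ1·cosφ2·sin²(Δλ/2)=0.9867608366; c=2·atan2(√a, √(1-a))=2.910958705; dist=6371·c=18545.718 ≈ 18545.7 km; running total=30741.7 km
Leg 3 bearing: y=sinΔλ·cosφ2=0.10524555, x=cosφ1·sinφ2-sinφ1·cosφ2·cosΔλ=0.20292591; θ=atan2(y, x)=27.4131° ≈ 27.4°
Leg 4: φ1=-0.6429095, φ2=-0.5841442, Δφ=0.0587652, Δλ=-4.2825912 rad; a=sin²(Δφ/2)+cosφ1·cosφ2·sin²(Δλ/2)=0.4737839950; c=2·atan2(√a, √(1-a))=1.518340263; dist=6371·c=9673.346 ≈ 9673.3 km; running total=40415.0 km
Leg 4 bearing: y=sinΔλ·cosφ2=0.75831528, x=cosφ1·sinφ2-sinφ1·cosφ2·cosΔλ=-0.64977598; θ=atan2(y, x)=130.5922° ≈ 130.6°

Leg 1: dist=8980.8 km, bearing=301.9°
Leg 2: dist=3215.2 km, bearing=318.8°
Leg 3: dist=18545.7 km, bearing=27.4°
Leg 4: dist=9673.3 km, bearing=130.6°
Total: 40415.0 km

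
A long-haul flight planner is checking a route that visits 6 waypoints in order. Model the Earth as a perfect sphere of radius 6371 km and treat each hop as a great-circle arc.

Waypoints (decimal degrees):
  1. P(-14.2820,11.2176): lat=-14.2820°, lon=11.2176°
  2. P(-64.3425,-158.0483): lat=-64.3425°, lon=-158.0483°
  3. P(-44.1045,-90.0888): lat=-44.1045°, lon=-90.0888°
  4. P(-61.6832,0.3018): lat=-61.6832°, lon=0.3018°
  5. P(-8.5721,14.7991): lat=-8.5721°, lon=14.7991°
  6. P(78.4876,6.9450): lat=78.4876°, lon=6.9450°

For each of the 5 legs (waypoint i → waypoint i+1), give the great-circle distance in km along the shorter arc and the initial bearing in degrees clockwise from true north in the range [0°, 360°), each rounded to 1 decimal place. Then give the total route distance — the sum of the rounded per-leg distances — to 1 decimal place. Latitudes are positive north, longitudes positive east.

Leg 1: dist=11224.8 km, bearing=184.7°
Leg 2: dist=4661.8 km, bearing=95.0°
Leg 3: dist=5824.8 km, bearing=143.2°
Leg 4: dist=6023.8 km, bearing=17.8°
Leg 5: dist=9692.4 km, bearing=358.4°
Total: 37427.6 km

Leg 1: φ1=-0.2492679, φ2=-1.1229885, Δφ=-0.8737206, Δλ=-2.9542473 rad; a=sin²(Δφ/2)+cosφ1·cosφ2·sin²(Δλ/2)=0.5949479493; c=2·atan2(√a, √(1-a))=1.761852441; dist=6371·c=11224.762 ≈ 11224.8 km; running total=11224.8 km
Leg 1 bearing: y=sinΔλ·cosφ2=-0.08064510, x=cosφ1·sinφ2-sinφ1·cosφ2·cosΔλ=-0.97848654; θ=atan2(y, x)=-175.2884° <0 so +360° → 184.7116° ≈ 184.7°
Leg 2: φ1=-1.1229885, φ2=-0.7697687, Δφ=0.3532197, Δλ=1.1861170 rad; a=sin²(Δφ/2)+cosφ1·cosφ2·sin²(Δλ/2)=0.1279893386; c=2·atan2(√a, √(1-a))=0.731727427; dist=6371·c=4661.835 ≈ 4661.8 km; running total=15886.6 km
Leg 2 bearing: y=sinΔλ·cosφ2=0.66559412, x=cosφ1·sinφ2-sinφ1·cosφ2·cosΔλ=-0.05845285; θ=atan2(y, x)=95.0189° ≈ 95.0°
Leg 3: φ1=-0.7697687, φ2=-1.0765749, Δφ=-0.3068062, Δλ=1.5776136 rad; a=sin²(Δφ/2)+cosφ1·cosφ2·sin²(Δλ/2)=0.1948168483; c=2·atan2(√a, √(1-a))=0.914273384; dist=6371·c=5824.836 ≈ 5824.8 km; running total=21711.4 km
Leg 3 bearing: y=sinΔλ·cosφ2=0.47433534, x=cosφ1·sinφ2-sinφ1·cosφ2·cosΔλ=-0.63439654; θ=atan2(y, x)=143.2147° ≈ 143.2°
Leg 4: φ1=-1.0765749, φ2=-0.1496114, Δφ=0.9269636, Δλ=0.2530256 rad; a=sin²(Δφ/2)+cosφ1·cosφ2·sin²(Δλ/2)=0.2073347226; c=2·atan2(√a, √(1-a))=0.945508637; dist=6371·c=6023.836 ≈ 6023.8 km; running total=27735.2 km
Leg 4 bearing: y=sinΔλ·cosφ2=0.24753792, x=cosφ1·sinφ2-sinφ1·cosφ2·cosΔλ=0.77208362; θ=atan2(y, x)=17.7764° ≈ 17.8°
Leg 5: φ1=-0.1496114, φ2=1.3698670, Δφ=1.5194784, Δλ=-0.1370799 rad; a=sin²(Δφ/2)+cosφ1·cosφ2·sin²(Δλ/2)=0.4752779504; c=2·atan2(√a, √(1-a))=1.521332059; dist=6371·c=9692.407 ≈ 9692.4 km; running total=37427.6 km
Leg 5 bearing: y=sinΔλ·cosφ2=-0.02727281, x=cosφ1·sinφ2-sinφ1·cosφ2·cosΔλ=0.99840446; θ=atan2(y, x)=-1.5647° <0 so +360° → 358.4353° ≈ 358.4°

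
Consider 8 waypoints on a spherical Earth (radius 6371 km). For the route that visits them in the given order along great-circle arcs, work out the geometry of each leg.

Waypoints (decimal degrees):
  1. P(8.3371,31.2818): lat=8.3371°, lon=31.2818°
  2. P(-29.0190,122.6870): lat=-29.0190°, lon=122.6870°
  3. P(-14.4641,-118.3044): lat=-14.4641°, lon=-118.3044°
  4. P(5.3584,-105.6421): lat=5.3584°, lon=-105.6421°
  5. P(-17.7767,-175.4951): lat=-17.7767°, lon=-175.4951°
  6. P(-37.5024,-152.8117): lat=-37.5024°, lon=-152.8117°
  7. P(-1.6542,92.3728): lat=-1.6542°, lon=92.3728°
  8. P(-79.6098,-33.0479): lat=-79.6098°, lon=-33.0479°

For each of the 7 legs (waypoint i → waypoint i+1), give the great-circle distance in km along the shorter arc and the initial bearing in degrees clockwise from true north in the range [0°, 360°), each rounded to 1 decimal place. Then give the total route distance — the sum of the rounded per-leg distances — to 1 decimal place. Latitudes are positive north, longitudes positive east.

Leg 1: dist=10591.7 km, bearing=118.6°
Leg 2: dist=11878.4 km, bearing=117.8°
Leg 3: dist=2609.2 km, bearing=33.2°
Leg 4: dist=8079.4 km, bearing=249.5°
Leg 5: dist=3114.3 km, bearing=139.3°
Leg 6: dist=12050.8 km, bearing=252.9°
Leg 7: dist=10492.8 km, bearing=188.5°
Total: 58816.6 km

Leg 1: φ1=0.1455098, φ2=-0.5064771, Δφ=-0.6519869, Δλ=1.5953217 rad; a=sin²(Δφ/2)+cosφ1·cosφ2·sin²(Δλ/2)=0.5457777996; c=2·atan2(√a, √(1-a))=1.662480321; dist=6371·c=10591.662 ≈ 10591.7 km; running total=10591.7 km
Leg 1 bearing: y=sinΔλ·cosφ2=0.87419591, x=cosφ1·sinφ2-sinφ1·cosφ2·cosΔλ=-0.47686379; θ=atan2(y, x)=118.6120° ≈ 118.6°
Leg 2: φ1=-0.5064771, φ2=-0.2524462, Δφ=0.2540309, Δλ=-4.2060934 rad; a=sin²(Δφ/2)+cosφ1·cosφ2·sin²(Δλ/2)=0.6447275143; c=2·atan2(√a, √(1-a))=1.864453771; dist=6371·c=11878.435 ≈ 11878.4 km; running total=22470.1 km
Leg 2 bearing: y=sinΔλ·cosφ2=0.84682758, x=cosφ1·sinφ2-sinφ1·cosφ2·cosΔλ=-0.44620493; θ=atan2(y, x)=117.7854° ≈ 117.8°
Leg 3: φ1=-0.2524462, φ2=0.0935217, Δφ=0.3459679, Δλ=0.2209988 rad; a=sin²(Δφ/2)+cosφ1·cosφ2·sin²(Δλ/2)=0.0413497762; c=2·atan2(√a, √(1-a))=0.409549137; dist=6371·c=2609.238 ≈ 2609.2 km; running total=25079.3 km
Leg 3 bearing: y=sinΔλ·cosφ2=0.21824635, x=cosφ1·sinφ2-sinφ1·cosφ2·cosΔλ=0.33305918; θ=atan2(y, x)=33.2359° ≈ 33.2°
Leg 4: φ1=0.0935217, φ2=-0.3102619, Δφ=-0.4037837, Δλ=-1.2191648 rad; a=sin²(Δφ/2)+cosφ1·cosφ2·sin²(Δλ/2)=0.3509799869; c=2·atan2(√a, √(1-a))=1.268157622; dist=6371·c=8079.432 ≈ 8079.4 km; running total=33158.7 km
Leg 4 bearing: y=sinΔλ·cosφ2=-0.89398716, x=cosφ1·sinφ2-sinφ1·cosφ2·cosΔλ=-0.33460289; θ=atan2(y, x)=-110.5199° <0 so +360° → 249.4801° ≈ 249.5°
Leg 5: φ1=-0.3102619, φ2=-0.6545404, Δφ=-0.3442784, Δλ=0.3959000 rad; a=sin²(Δφ/2)+cosφ1·cosφ2·sin²(Δλ/2)=0.0585574331; c=2·atan2(√a, √(1-a))=0.488825215; dist=6371·c=3114.305 ≈ 3114.3 km; running total=36273.0 km
Leg 5 bearing: y=sinΔλ·cosφ2=0.30593795, x=cosφ1·sinφ2-sinφ1·cosφ2·cosΔλ=-0.35625245; θ=atan2(y, x)=139.3451° ≈ 139.3°
Leg 6: φ1=-0.6545404, φ2=-0.0288712, Δφ=0.6256691, Δλ=4.2792768 rad; a=sin²(Δφ/2)+cosφ1·cosφ2·sin²(Δλ/2)=0.6576224271; c=2·atan2(√a, √(1-a))=1.891510980; dist=6371·c=12050.816 ≈ 12050.8 km; running total=48323.8 km
Leg 6 bearing: y=sinΔλ·cosφ2=-0.90728571, x=cosφ1·sinφ2-sinφ1·cosφ2·cosΔλ=-0.27830438; θ=atan2(y, x)=-107.0531° <0 so +360° → 252.9469° ≈ 252.9°
Leg 7: φ1=-0.0288712, φ2=-1.3894531, Δφ=-1.3605819, Δλ=-2.1890042 rad; a=sin²(Δφ/2)+cosφ1·cosφ2·sin²(Δλ/2)=0.5380447801; c=2·atan2(√a, √(1-a))=1.646959501; dist=6371·c=10492.779 ≈ 10492.8 km; running total=58816.6 km
Leg 7 bearing: y=sinΔλ·cosφ2=-0.14697129, x=cosφ1·sinφ2-sinφ1·cosφ2·cosΔλ=-0.98620983; θ=atan2(y, x)=-171.5238° <0 so +360° → 188.4762° ≈ 188.5°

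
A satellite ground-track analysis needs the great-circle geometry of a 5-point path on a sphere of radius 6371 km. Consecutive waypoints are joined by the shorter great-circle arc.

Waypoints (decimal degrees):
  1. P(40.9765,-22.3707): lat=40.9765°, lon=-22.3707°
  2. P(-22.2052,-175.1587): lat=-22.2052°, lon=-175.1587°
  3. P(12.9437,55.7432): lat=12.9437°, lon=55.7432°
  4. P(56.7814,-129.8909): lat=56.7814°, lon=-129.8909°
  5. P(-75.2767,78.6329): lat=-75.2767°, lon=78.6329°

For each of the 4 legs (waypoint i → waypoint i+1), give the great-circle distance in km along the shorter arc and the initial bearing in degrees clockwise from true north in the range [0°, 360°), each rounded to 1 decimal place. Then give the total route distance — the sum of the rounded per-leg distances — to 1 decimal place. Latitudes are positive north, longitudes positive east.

Leg 1: φ1=0.7151748, φ2=-0.3875539, Δφ=-1.1027287, Δλ=-2.6666537 rad; a=sin²(Δφ/2)+cosφ1·cosφ2·sin²(Δλ/2)=0.9347235824; c=2·atan2(√a, √(1-a))=2.624878502; dist=6371·c=16723.101 ≈ 16723.1 km; running total=16723.1 km
Leg 1 bearing: y=sinΔλ·cosφ2=-0.42337030, x=cosφ1·sinφ2-sinφ1·cosφ2·cosΔλ=0.25459618; θ=atan2(y, x)=-58.9792° <0 so +360° → 301.0208° ≈ 301.0°
Leg 2: φ1=-0.3875539, φ2=0.2259102, Δφ=0.6134640, Δλ=4.0299984 rad; a=sin²(Δφ/2)+cosφ1·cosφ2·sin²(Δλ/2)=0.8268477208; c=2·atan2(√a, √(1-a))=2.283253782; dist=6371·c=14546.610 ≈ 14546.6 km; running total=31269.7 km
Leg 2 bearing: y=sinΔλ·cosφ2=-0.75634794, x=cosφ1·sinφ2-sinφ1·cosφ2·cosΔλ=-0.02490097; θ=atan2(y, x)=-91.8856° <0 so +360° → 268.1144° ≈ 268.1°
Leg 3: φ1=0.2259102, φ2=0.9910224, Δφ=0.7651122, Δλ=-3.2399262 rad; a=sin²(Δφ/2)+cosφ1·cosφ2·sin²(Δλ/2)=0.6719727432; c=2·atan2(√a, √(1-a))=1.921911851; dist=6371·c=12244.500 ≈ 12244.5 km; running total=43514.2 km
Leg 3 bearing: y=sinΔλ·cosφ2=0.05378379, x=cosφ1·sinφ2-sinφ1·cosφ2·cosΔλ=0.93744803; θ=atan2(y, x)=3.2836° ≈ 3.3°
Leg 4: φ1=0.9910224, φ2=-1.3138263, Δφ=-2.3048486, Δλ=3.6394269 rad; a=sin²(Δφ/2)+cosφ1·cosφ2·sin²(Δλ/2)=0.9657247129; c=2·atan2(√a, √(1-a))=2.769172430; dist=6371·c=17642.398 ≈ 17642.4 km; running total=61156.6 km
Leg 4 bearing: y=sinΔλ·cosφ2=-0.12136327, x=cosφ1·sinφ2-sinφ1·cosφ2·cosΔλ=-0.34303487; θ=atan2(y, x)=-160.5166° <0 so +360° → 199.4834° ≈ 199.5°

Leg 1: dist=16723.1 km, bearing=301.0°
Leg 2: dist=14546.6 km, bearing=268.1°
Leg 3: dist=12244.5 km, bearing=3.3°
Leg 4: dist=17642.4 km, bearing=199.5°
Total: 61156.6 km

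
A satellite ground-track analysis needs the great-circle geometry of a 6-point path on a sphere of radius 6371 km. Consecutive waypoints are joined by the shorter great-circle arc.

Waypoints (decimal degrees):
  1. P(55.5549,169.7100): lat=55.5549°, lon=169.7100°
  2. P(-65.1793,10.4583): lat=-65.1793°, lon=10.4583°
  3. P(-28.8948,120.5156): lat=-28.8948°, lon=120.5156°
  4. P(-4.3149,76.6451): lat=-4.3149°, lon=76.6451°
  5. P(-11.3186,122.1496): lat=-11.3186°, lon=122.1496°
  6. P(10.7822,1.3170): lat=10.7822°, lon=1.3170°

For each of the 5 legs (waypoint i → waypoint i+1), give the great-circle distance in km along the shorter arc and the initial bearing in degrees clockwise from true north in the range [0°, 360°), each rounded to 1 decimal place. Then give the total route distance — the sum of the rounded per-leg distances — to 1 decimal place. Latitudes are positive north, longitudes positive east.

Leg 1: φ1=0.9696159, φ2=-1.1375934, Δφ=-2.1072093, Δλ=-2.7794665 rad; a=sin²(Δφ/2)+cosφ1·cosφ2·sin²(Δλ/2)=0.9852631445; c=2·atan2(√a, √(1-a))=2.898201433; dist=6371·c=18464.441 ≈ 18464.4 km; running total=18464.4 km
Leg 1 bearing: y=sinΔλ·cosφ2=-0.14871265, x=cosφ1·sinφ2-sinφ1·cosφ2·cosΔλ=-0.18963984; θ=atan2(y, x)=-141.8970° <0 so +360° → 218.1030° ≈ 218.1°
Leg 2: φ1=-1.1375934, φ2=-0.5043094, Δφ=0.6332840, Δλ=1.9208623 rad; a=sin²(Δφ/2)+cosφ1·cosφ2·sin²(Δλ/2)=0.3437386993; c=2·atan2(√a, √(1-a))=1.252948830; dist=6371·c=7982.537 ≈ 7982.5 km; running total=26446.9 km
Leg 2 bearing: y=sinΔλ·cosφ2=0.82240889, x=cosφ1·sinφ2-sinφ1·cosφ2·cosΔλ=-0.47536642; θ=atan2(y, x)=120.0286° ≈ 120.0°
Leg 3: φ1=-0.5043094, φ2=-0.0753092, Δφ=0.4290002, Δλ=-0.7656847 rad; a=sin²(Δφ/2)+cosφ1·cosφ2·sin²(Δλ/2)=0.1671363467; c=2·atan2(√a, √(1-a))=0.842328245; dist=6371·c=5366.473 ≈ 5366.5 km; running total=31813.4 km
Leg 3 bearing: y=sinΔλ·cosφ2=-0.69106642, x=cosφ1·sinφ2-sinφ1·cosφ2·cosΔλ=0.28148598; θ=atan2(y, x)=-67.8379° <0 so +360° → 292.1621° ≈ 292.2°
Leg 4: φ1=-0.0753092, φ2=-0.1975468, Δφ=-0.1222376, Δλ=0.7942033 rad; a=sin²(Δφ/2)+cosφ1·cosφ2·sin²(Δλ/2)=0.1499794801; c=2·atan2(√a, √(1-a))=0.795341361; dist=6371·c=5067.120 ≈ 5067.1 km; running total=36880.5 km
Leg 4 bearing: y=sinΔλ·cosφ2=0.69943242, x=cosφ1·sinφ2-sinφ1·cosφ2·cosΔλ=-0.14400291; θ=atan2(y, x)=101.6338° ≈ 101.6°
Leg 5: φ1=-0.1975468, φ2=0.1881849, Δφ=0.3857317, Δλ=-2.1089267 rad; a=sin²(Δφ/2)+cosφ1·cosφ2·sin²(Δλ/2)=0.7652035691; c=2·atan2(√a, √(1-a))=2.129877081; dist=6371·c=13569.447 ≈ 13569.4 km; running total=50449.9 km
Leg 5 bearing: y=sinΔλ·cosφ2=-0.84350898, x=cosφ1·sinφ2-sinφ1·cosφ2·cosΔλ=0.08462187; θ=atan2(y, x)=-84.2712° <0 so +360° → 275.7288° ≈ 275.7°

Leg 1: dist=18464.4 km, bearing=218.1°
Leg 2: dist=7982.5 km, bearing=120.0°
Leg 3: dist=5366.5 km, bearing=292.2°
Leg 4: dist=5067.1 km, bearing=101.6°
Leg 5: dist=13569.4 km, bearing=275.7°
Total: 50449.9 km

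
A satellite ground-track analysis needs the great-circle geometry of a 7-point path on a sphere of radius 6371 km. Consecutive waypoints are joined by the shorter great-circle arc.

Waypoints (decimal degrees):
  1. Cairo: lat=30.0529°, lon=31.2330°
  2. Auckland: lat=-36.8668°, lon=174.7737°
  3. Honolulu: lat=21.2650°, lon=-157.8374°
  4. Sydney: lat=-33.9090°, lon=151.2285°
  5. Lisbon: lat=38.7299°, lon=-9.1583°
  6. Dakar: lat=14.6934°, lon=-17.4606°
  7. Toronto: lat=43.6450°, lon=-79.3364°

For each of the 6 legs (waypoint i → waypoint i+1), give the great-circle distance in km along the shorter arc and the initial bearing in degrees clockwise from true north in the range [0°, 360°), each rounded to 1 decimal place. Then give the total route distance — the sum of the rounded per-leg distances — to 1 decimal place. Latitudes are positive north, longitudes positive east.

Leg 1: φ1=0.5245221, φ2=-0.6434470, Δφ=-1.1679691, Δλ=2.5052578 rad; a=sin²(Δφ/2)+cosφ1·cosφ2·sin²(Δλ/2)=0.9287021217; c=2·atan2(√a, √(1-a))=2.601000811; dist=6371·c=16570.976 ≈ 16571.0 km; running total=16571.0 km
Leg 1 bearing: y=sinΔλ·cosφ2=0.47542057, x=cosφ1·sinφ2-sinφ1·cosφ2·cosΔλ=-0.19706153; θ=atan2(y, x)=112.5140° ≈ 112.5°
Leg 2: φ1=-0.6434470, φ2=0.3711443, Δφ=1.0145913, Δλ=-5.8051588 rad; a=sin²(Δφ/2)+cosφ1·cosφ2·sin²(Δλ/2)=0.2778034539; c=2·atan2(√a, √(1-a))=1.110299660; dist=6371·c=7073.719 ≈ 7073.7 km; running total=23644.7 km
Leg 2 bearing: y=sinΔλ·cosφ2=0.42870584, x=cosφ1·sinφ2-sinφ1·cosφ2·cosΔλ=0.78659143; θ=atan2(y, x)=28.5911° ≈ 28.6°
Leg 3: φ1=0.3711443, φ2=-0.5918237, Δφ=-0.9629680, Δλ=5.3942176 rad; a=sin²(Δφ/2)+cosφ1·cosφ2·sin²(Δλ/2)=0.3574564898; c=2·atan2(√a, √(1-a))=1.281699112; dist=6371·c=8165.705 ≈ 8165.7 km; running total=31810.4 km
Leg 3 bearing: y=sinΔλ·cosφ2=-0.64437145, x=cosφ1·sinφ2-sinφ1·cosφ2·cosΔλ=-0.70958496; θ=atan2(y, x)=-137.7575° <0 so +360° → 222.2425° ≈ 222.2°
Leg 4: φ1=-0.5918237, φ2=0.6759643, Δφ=1.2677880, Δλ=-2.7992777 rad; a=sin²(Δφ/2)+cosφ1·cosφ2·sin²(Δλ/2)=0.9794493081; c=2·atan2(√a, √(1-a))=2.853891194; dist=6371·c=18182.141 ≈ 18182.1 km; running total=49992.5 km
Leg 4 bearing: y=sinΔλ·cosφ2=-0.26185642, x=cosφ1·sinφ2-sinφ1·cosφ2·cosΔλ=0.10929163; θ=atan2(y, x)=-67.3457° <0 so +360° → 292.6543° ≈ 292.7°
Leg 5: φ1=0.6759643, φ2=0.2564482, Δφ=-0.4195161, Δλ=-0.1449025 rad; a=sin²(Δφ/2)+cosφ1·cosφ2·sin²(Δλ/2)=0.0473109846; c=2·atan2(√a, √(1-a))=0.438527140; dist=6371·c=2793.856 ≈ 2793.9 km; running total=52786.4 km
Leg 5 bearing: y=sinΔλ·cosφ2=-0.13967374, x=cosφ1·sinφ2-sinφ1·cosφ2·cosΔλ=-0.40097614; θ=atan2(y, x)=-160.7950° <0 so +360° → 199.2050° ≈ 199.2°
Leg 6: φ1=0.2564482, φ2=0.7617490, Δφ=0.5053007, Δλ=-1.0799364 rad; a=sin²(Δφ/2)+cosφ1·cosφ2·sin²(Δλ/2)=0.2474917675; c=2·atan2(√a, √(1-a))=1.041395285; dist=6371·c=6634.729 ≈ 6634.7 km; running total=59421.1 km
Leg 6 bearing: y=sinΔλ·cosφ2=-0.63818946, x=cosφ1·sinφ2-sinφ1·cosφ2·cosΔλ=0.58109602; θ=atan2(y, x)=-47.6809° <0 so +360° → 312.3191° ≈ 312.3°

Leg 1: dist=16571.0 km, bearing=112.5°
Leg 2: dist=7073.7 km, bearing=28.6°
Leg 3: dist=8165.7 km, bearing=222.2°
Leg 4: dist=18182.1 km, bearing=292.7°
Leg 5: dist=2793.9 km, bearing=199.2°
Leg 6: dist=6634.7 km, bearing=312.3°
Total: 59421.1 km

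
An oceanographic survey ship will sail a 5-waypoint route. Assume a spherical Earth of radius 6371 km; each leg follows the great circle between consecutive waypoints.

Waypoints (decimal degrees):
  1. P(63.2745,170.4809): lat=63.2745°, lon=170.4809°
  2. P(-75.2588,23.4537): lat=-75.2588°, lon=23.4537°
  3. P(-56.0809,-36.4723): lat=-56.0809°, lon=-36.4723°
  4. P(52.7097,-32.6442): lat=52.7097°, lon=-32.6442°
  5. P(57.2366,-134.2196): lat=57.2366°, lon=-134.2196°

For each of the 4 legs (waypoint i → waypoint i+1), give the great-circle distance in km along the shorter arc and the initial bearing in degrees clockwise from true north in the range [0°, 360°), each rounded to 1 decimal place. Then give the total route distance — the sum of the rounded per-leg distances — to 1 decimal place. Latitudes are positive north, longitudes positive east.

Leg 1: dist=18201.9 km, bearing=209.6°
Leg 2: dist=3237.2 km, bearing=277.0°
Leg 3: dist=12102.0 km, bearing=2.4°
Leg 4: dist=5882.1 km, bearing=318.3°
Total: 39423.2 km

Leg 1: φ1=1.1043484, φ2=-1.3135139, Δφ=-2.4178622, Δλ=-2.5661087 rad; a=sin²(Δφ/2)+cosφ1·cosφ2·sin²(Δλ/2)=0.9798864379; c=2·atan2(√a, √(1-a))=2.856988511; dist=6371·c=18201.874 ≈ 18201.9 km; running total=18201.9 km
Leg 1 bearing: y=sinΔλ·cosφ2=-0.13848394, x=cosφ1·sinφ2-sinφ1·cosφ2·cosΔλ=-0.24425033; θ=atan2(y, x)=-150.4478° <0 so +360° → 209.5522° ≈ 209.6°
Leg 2: φ1=-1.3135139, φ2=-0.9787964, Δφ=0.3347175, Δλ=-1.0459060 rad; a=sin²(Δφ/2)+cosφ1·cosφ2·sin²(Δλ/2)=0.0631666825; c=2·atan2(√a, √(1-a))=0.508107879; dist=6371·c=3237.155 ≈ 3237.2 km; running total=21439.1 km
Leg 2 bearing: y=sinΔλ·cosφ2=-0.48290027, x=cosφ1·sinφ2-sinφ1·cosφ2·cosΔλ=0.05927849; θ=atan2(y, x)=-83.0017° <0 so +360° → 276.9983° ≈ 277.0°
Leg 3: φ1=-0.9787964, φ2=0.9199578, Δφ=1.8987542, Δλ=0.0668129 rad; a=sin²(Δφ/2)+cosφ1·cosφ2·sin²(Δλ/2)=0.6614323453; c=2·atan2(√a, √(1-a))=1.899551048; dist=6371·c=12102.040 ≈ 12102.0 km; running total=33541.1 km
Leg 3 bearing: y=sinΔλ·cosφ2=0.04044876, x=cosφ1·sinφ2-sinφ1·cosφ2·cosΔλ=0.94558040; θ=atan2(y, x)=2.4494° ≈ 2.4°
Leg 4: φ1=0.9199578, φ2=0.9989671, Δφ=0.0790093, Δλ=-1.7728252 rad; a=sin²(Δφ/2)+cosφ1·cosφ2·sin²(Δλ/2)=0.1983898983; c=2·atan2(√a, √(1-a))=0.923263858; dist=6371·c=5882.114 ≈ 5882.1 km; running total=39423.2 km
Leg 4 bearing: y=sinΔλ·cosφ2=-0.53016454, x=cosφ1·sinφ2-sinφ1·cosφ2·cosΔλ=0.59586152; θ=atan2(y, x)=-41.6609° <0 so +360° → 318.3391° ≈ 318.3°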